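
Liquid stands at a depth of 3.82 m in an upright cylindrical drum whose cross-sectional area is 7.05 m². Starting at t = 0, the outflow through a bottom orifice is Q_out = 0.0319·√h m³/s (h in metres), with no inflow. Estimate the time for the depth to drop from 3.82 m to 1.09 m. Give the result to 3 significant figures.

402 s

A dh/dt = −Q_out = −0.0319 √h.
∫ h^(−1/2) dh = −(0.0319/A) ∫ dt, giving 2√h = 2√h₀ − (0.0319/A) t.
t = 2A(√h₀ − √h)/0.0319 = 2·7.05·(√3.82 − √1.09)/0.0319
  = 14.100 × (1.9545 − 1.0440) / 0.0319 = 402.43 s.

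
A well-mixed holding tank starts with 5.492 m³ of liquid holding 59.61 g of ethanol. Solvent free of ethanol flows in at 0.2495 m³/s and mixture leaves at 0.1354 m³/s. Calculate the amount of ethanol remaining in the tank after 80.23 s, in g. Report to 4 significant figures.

Total volume: dV/dt = Q_in − Q_out = 0.114100 m³/s, so V(t) = 5.492 + 0.114100 t and V(80.23) = 14.6462 m³.
No ethanol enters, so dm/dt = −Q_out · (m/V).
Separate: dm/m = −Q_out dt/V(t) ⇒ ln(m/m₀) = −(Q_out/(Q_in−Q_out)) ln(V/V₀).
m = m₀ (V₀/V)^(Q_out/(Q_in−Q_out)) = 59.61 × (5.492/14.6462)^(1.18668) = 18.6123 g.

18.61 g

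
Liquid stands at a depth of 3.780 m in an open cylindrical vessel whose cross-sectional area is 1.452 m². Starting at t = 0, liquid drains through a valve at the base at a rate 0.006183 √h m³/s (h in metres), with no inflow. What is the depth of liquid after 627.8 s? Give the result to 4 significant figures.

With no inflow, A dh/dt = −0.006183 √h.
∫ h^(−1/2) dh = −(0.006183/A) ∫ dt, giving 2√h = 2√h₀ − (0.006183/A) t.
√h = √3.780 − 0.006183·627.8/(2·1.452) = 1.94422 − 1.33667 = 0.607553.
h = 0.607553² = 0.369121 m.

0.3691 m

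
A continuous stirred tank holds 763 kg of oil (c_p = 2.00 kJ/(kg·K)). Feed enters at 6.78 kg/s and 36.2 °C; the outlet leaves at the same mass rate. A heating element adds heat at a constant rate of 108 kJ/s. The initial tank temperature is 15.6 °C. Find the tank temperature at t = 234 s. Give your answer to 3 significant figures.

Unsteady energy balance on the tank contents: M c_p dT/dt = ṁ c_p (T_in − T) + 108.
τ = M/ṁ = 112.54 s; T_ss = T_in + Q̇/(ṁ c_p) = 36.2 + 108/(6.78·2.00) = 44.165 °C.
This is linear first-order; T(t) = T_ss + (T₀ − T_ss) e^(−t/τ).
T(234) = 44.165 + (-28.565)·e^(−234/112.54) = 44.165 + (-28.565)·0.12502 = 40.594 °C.

40.6 °C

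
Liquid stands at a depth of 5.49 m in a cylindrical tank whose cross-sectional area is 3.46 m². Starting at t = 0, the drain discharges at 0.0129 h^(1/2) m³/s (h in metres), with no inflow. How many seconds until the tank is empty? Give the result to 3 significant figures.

1260 s

A dh/dt = −Q_out = −0.0129 √h.
∫ h^(−1/2) dh = −(0.0129/A) ∫ dt, giving 2√h = 2√h₀ − (0.0129/A) t.
Set h = 0: 2√h₀ = (0.0129/A) t_empty ⇒ t_empty = 2A√h₀/0.0129.
t_empty = 2·3.46·√5.49/0.0129 = 6.9200·2.3431/0.0129 = 1256.9 s.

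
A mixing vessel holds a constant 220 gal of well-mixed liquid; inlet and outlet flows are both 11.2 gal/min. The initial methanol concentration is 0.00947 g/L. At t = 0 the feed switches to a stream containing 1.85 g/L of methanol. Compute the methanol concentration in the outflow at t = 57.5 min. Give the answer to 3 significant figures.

Accumulation = in − out for the solute gives V dC/dt = Q(C_in − C).
So dC/dt = (C_in − C)/τ with τ = V/Q = 220/11.2 = 19.643 min.
Integrating: C(t) = C_in + (C₀ − C_in) e^(−t/τ).
C(57.5) = 1.85 + (0.00947 − 1.85)·e^(−57.5/19.643) = 1.85 + (-1.8405)·0.053543 = 1.7515 g/L.

1.75 g/L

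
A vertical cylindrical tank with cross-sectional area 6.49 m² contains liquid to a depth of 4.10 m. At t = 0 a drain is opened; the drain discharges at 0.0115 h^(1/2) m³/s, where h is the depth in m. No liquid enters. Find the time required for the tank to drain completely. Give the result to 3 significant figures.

2290 s

A dh/dt = −Q_out = −0.0115 √h.
Separate and integrate: 2(√h − √h₀) = −(0.0115/A) t.
Tank is empty when √h = 0: t_empty = 2A√h₀/0.0115.
t_empty = 2·6.49·√4.10/0.0115 = 12.980·2.0248/0.0115 = 2285.4 s.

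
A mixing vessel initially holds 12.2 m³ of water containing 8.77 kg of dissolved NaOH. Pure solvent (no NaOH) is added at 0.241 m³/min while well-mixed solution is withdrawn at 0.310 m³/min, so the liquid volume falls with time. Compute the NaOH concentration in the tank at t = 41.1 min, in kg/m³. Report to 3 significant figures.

Total volume: dV/dt = Q_in − Q_out = -0.069000 m³/min, so V(t) = 12.2 − 0.069000 t and V(41.1) = 9.3641 m³.
Solute balance: dm/dt = 0 − Q_out C = −Q_out m/V(t).
Separate: dm/m = −Q_out dt/V(t) ⇒ ln(m/m₀) = −(Q_out/(Q_in−Q_out)) ln(V/V₀).
m = m₀ (V₀/V)^(Q_out/(Q_in−Q_out)) = 8.77 × (12.2/9.3641)^(-4.4928) = 2.6718 kg.
C = m/V = 2.6718/9.3641 = 0.28533 kg/m³.

0.285 kg/m³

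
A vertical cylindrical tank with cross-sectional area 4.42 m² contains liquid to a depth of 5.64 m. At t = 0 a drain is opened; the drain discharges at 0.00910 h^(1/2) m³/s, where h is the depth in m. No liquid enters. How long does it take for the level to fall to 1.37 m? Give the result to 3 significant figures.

Accumulation of liquid (constant cross-section A): A dh/dt = −0.00910 √h.
This is separable: 2 d(√h)/dt = −0.00910/A, so √h = √h₀ − (0.00910/(2A)) t.
t = 2A(√h₀ − √h)/0.00910 = 2·4.42·(√5.64 − √1.37)/0.00910
  = 8.8400 × (2.3749 − 1.1705) / 0.00910 = 1170.0 s.

1170 s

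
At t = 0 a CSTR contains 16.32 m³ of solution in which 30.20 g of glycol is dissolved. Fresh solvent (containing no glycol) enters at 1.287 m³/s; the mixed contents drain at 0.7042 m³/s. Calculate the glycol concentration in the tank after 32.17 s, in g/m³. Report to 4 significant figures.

0.3417 g/m³

Let m(t) be the amount of glycol. Volume: V(t) = V₀ + (Q_in − Q_out) t = 16.32 + 0.582800 t; V(32.17) = 35.0687 m³.
Solute balance: dm/dt = 0 − Q_out C = −Q_out m/V(t).
dm/m = −Q_out dt/(V₀ + 0.582800 t); integrating gives ln(m/m₀) = −(Q_out/(Q_in−Q_out)) ln(V/V₀).
m = m₀ (V₀/V)^(Q_out/(Q_in−Q_out)) = 30.20 × (16.32/35.0687)^(1.20830) = 11.9842 g.
C = m/V = 11.9842/35.0687 = 0.341735 g/m³.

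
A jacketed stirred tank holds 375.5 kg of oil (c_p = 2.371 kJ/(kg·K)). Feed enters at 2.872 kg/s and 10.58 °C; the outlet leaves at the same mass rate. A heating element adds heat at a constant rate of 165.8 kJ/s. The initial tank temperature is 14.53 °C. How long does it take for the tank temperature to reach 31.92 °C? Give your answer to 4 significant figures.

250.3 s

Heat balance on the well-mixed liquid: M c_p dT/dt = ṁ c_p (T_in − T) + 165.8.
τ = M/ṁ = 130.745 s; T_ss = T_in + Q̇/(ṁ c_p) = 34.9283 °C.
T(t) = T_ss + (T₀ − T_ss) e^(−t/τ). Set T = 31.92:
e^(−t/τ) = (31.92 − 34.9283)/(14.53 − 34.9283) = 0.147478
t = −130.745 · ln(0.147478) = 250.256 s.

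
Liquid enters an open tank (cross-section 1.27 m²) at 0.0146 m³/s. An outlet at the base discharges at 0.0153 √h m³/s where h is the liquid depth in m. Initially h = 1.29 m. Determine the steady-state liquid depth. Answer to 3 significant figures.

Level balance: A dh/dt = 0.0146 − 0.0153 √h. Setting dh/dt = 0:
Q_in = 0.0153 √h_ss ⇒ √h_ss = 0.0146/0.0153 = 0.95425.
h_ss = 0.95425² = 0.91059 m. (Since h₀ = 1.29 m > h_ss, the level will fall toward this value.)

0.911 m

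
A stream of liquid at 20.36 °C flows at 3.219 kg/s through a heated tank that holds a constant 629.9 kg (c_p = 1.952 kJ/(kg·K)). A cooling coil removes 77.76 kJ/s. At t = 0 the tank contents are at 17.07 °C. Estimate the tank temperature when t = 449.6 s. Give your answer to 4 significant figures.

Energy balance: M c_p dT/dt = ṁ c_p (T_in − T) − 77.76.
τ = M/ṁ = 195.682 s; T_ss = T_in − Q̇/(ṁ c_p) = 20.36 − 77.76/(3.219·1.952) = 7.98471 °C.
Integrating: T(t) = T_ss + (T₀ − T_ss) e^(−t/τ).
T(449.6) = 7.98471 + (9.08529)·e^(−449.6/195.682) = 7.98471 + (9.08529)·0.100499 = 8.89777 °C.

8.898 °C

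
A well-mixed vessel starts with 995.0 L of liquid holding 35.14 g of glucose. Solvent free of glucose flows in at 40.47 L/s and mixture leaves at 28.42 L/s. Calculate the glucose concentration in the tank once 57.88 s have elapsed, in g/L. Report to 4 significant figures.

0.005932 g/L

Let m(t) be the amount of glucose. Volume: V(t) = V₀ + (Q_in − Q_out) t = 995.0 + 12.0500 t; V(57.88) = 1692.45 L.
Solute balance: dm/dt = 0 − Q_out C = −Q_out m/V(t).
dm/m = −Q_out dt/(V₀ + 12.0500 t); integrating gives ln(m/m₀) = −(Q_out/(Q_in−Q_out)) ln(V/V₀).
m = m₀ (V₀/V)^(Q_out/(Q_in−Q_out)) = 35.14 × (995.0/1692.45)^(2.35851) = 10.0394 g.
C = m/V = 10.0394/1692.45 = 0.00593188 g/L.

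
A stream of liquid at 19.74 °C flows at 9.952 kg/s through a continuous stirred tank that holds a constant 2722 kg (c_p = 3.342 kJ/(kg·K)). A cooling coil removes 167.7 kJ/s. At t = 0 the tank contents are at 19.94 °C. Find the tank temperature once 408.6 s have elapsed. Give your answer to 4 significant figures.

M c_p dT/dt = ṁ c_p (T_in − T) − Q̇.
Rearrange: dT/dt = (T_ss − T)/τ with τ = M/ṁ = 273.513 s and T_ss = T_in − Q̇/(ṁ c_p) = 14.6978 °C.
Integrating: T(t) = T_ss + (T₀ − T_ss) e^(−t/τ).
T(408.6) = 14.6978 + (5.24216)·e^(−408.6/273.513) = 14.6978 + (5.24216)·0.224496 = 15.8747 °C.

15.87 °C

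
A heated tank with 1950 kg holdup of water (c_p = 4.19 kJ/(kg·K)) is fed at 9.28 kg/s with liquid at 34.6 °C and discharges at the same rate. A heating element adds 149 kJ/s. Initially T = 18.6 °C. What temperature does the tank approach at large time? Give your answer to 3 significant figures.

38.4 °C

M c_p dT/dt = ṁ c_p (T_in − T) + Q̇.
At steady state dT/dt = 0 ⇒ T_ss = T_in + Q̇/(ṁ c_p) = 34.6 + 149/(9.28·4.19) = 38.432 °C.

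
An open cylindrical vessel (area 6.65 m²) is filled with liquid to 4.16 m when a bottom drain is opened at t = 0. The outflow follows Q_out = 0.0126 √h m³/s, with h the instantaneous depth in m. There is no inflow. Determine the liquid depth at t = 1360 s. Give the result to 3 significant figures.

Unsteady balance on liquid volume: A dh/dt = −0.0126 √h.
Separate and integrate: 2(√h − √h₀) = −(0.0126/A) t.
√h = √4.16 − 0.0126·1360/(2·6.65) = 2.0396 − 1.2884 = 0.75119.
h = 0.75119² = 0.56428 m.

0.564 m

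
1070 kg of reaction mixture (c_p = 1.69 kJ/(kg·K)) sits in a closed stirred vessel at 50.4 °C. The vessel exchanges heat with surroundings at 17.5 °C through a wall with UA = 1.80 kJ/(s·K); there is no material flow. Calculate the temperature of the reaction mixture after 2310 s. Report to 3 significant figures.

Lumped-capacitance energy balance: M c_p dT/dt = UA(T_amb − T).
dT/dt = (T_ss − T)/τ with T_ss = T_amb = 17.500 °C, τ = M c_p/UA = 1070·1.69/1.80 = 1004.6 s.
T approaches T_ss exponentially: T(t) = T_ss + (T₀ − T_ss) e^(−t/τ).
T(2310) = 17.500 + (32.900)·0.10032 = 20.801 °C.

20.8 °C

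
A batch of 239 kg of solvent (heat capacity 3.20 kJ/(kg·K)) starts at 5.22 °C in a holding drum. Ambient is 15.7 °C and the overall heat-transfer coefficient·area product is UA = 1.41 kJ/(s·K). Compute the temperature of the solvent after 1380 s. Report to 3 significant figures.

14.9 °C

Lumped-capacitance energy balance: M c_p dT/dt = UA(T_amb − T).
dT/dt = (T_ss − T)/τ with T_ss = T_amb = 15.700 °C, τ = M c_p/UA = 239·3.20/1.41 = 542.41 s.
T approaches T_ss exponentially: T(t) = T_ss + (T₀ − T_ss) e^(−t/τ).
T(1380) = 15.700 + (-10.480)·0.078536 = 14.877 °C.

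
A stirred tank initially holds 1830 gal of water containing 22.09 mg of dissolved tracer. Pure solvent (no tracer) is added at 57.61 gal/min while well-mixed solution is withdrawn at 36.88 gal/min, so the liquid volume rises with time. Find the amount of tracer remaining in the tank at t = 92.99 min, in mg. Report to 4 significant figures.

6.142 mg

Let m(t) be the amount of tracer. Volume: V(t) = V₀ + (Q_in − Q_out) t = 1830 + 20.7300 t; V(92.99) = 3757.68 gal.
No tracer enters, so dm/dt = −Q_out · (m/V).
dm/m = −Q_out dt/(V₀ + 20.7300 t); integrating gives ln(m/m₀) = −(Q_out/(Q_in−Q_out)) ln(V/V₀).
m = m₀ (V₀/V)^(Q_out/(Q_in−Q_out)) = 22.09 × (1830/3757.68)^(1.77906) = 6.14177 mg.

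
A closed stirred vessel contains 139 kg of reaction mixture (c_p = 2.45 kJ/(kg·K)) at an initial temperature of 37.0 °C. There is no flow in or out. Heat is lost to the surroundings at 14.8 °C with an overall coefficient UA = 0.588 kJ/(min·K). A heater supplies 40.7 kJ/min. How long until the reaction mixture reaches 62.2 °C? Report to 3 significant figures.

Energy balance: M c_p dT/dt = −UA(T − T_amb) + Q̇.
τ = M c_p/UA = 579.17 min; T_ss = T_amb + Q̇/UA = 14.8 + 40.7/0.588 = 84.018 °C.
T(t) = T_ss + (T₀ − T_ss)e^(−t/τ); set T = 62.2:
t = −τ ln[(T − T_ss)/(T₀ − T_ss)] = −579.17 · ln(0.46403) = 444.69 min.

445 min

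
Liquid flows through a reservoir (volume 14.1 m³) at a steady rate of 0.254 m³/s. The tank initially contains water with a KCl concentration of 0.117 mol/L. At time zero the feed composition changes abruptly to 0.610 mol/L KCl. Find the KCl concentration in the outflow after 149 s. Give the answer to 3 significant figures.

0.576 mol/L

Unsteady species balance (constant V, well mixed): V dC/dt = Q(C_in − C).
So dC/dt = (C_in − C)/τ with τ = V/Q = 14.1/0.254 = 55.512 s.
Solution: C(t) = C_in + (C₀ − C_in) e^(−t/τ).
C(149) = 0.610 + (0.117 − 0.610)·e^(−149/55.512) = 0.610 + (-0.49300)·0.068282 = 0.57634 mol/L.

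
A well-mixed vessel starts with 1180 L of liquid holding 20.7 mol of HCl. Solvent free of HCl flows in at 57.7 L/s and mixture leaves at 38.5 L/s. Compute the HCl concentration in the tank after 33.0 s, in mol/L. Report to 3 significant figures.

0.00482 mol/L

Total volume: dV/dt = Q_in − Q_out = 19.200 L/s, so V(t) = 1180 + 19.200 t and V(33.0) = 1813.6 L.
No HCl enters, so dm/dt = −Q_out · (m/V).
dm/m = −Q_out dt/(V₀ + 19.200 t); integrating gives ln(m/m₀) = −(Q_out/(Q_in−Q_out)) ln(V/V₀).
m = m₀ (V₀/V)^(Q_out/(Q_in−Q_out)) = 20.7 × (1180/1813.6)^(2.0052) = 8.7434 mol.
C = m/V = 8.7434/1813.6 = 0.0048210 mol/L.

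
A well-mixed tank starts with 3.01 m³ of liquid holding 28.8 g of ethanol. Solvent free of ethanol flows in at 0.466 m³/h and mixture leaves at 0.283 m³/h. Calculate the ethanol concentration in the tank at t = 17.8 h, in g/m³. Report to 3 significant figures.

1.48 g/m³

Let m(t) be the amount of ethanol. Volume: V(t) = V₀ + (Q_in − Q_out) t = 3.01 + 0.18300 t; V(17.8) = 6.2674 m³.
Solute balance: dm/dt = 0 − Q_out C = −Q_out m/V(t).
dm/m = −Q_out dt/(V₀ + 0.18300 t); integrating gives ln(m/m₀) = −(Q_out/(Q_in−Q_out)) ln(V/V₀).
m = m₀ (V₀/V)^(Q_out/(Q_in−Q_out)) = 28.8 × (3.01/6.2674)^(1.5464) = 9.2644 g.
C = m/V = 9.2644/6.2674 = 1.4782 g/m³.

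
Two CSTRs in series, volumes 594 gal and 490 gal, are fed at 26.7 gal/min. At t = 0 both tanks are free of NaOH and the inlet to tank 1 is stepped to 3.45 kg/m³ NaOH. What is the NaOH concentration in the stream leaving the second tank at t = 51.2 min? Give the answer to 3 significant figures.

2.48 kg/m³

Time constants: τᵢ = Vᵢ/Q for each well-mixed tank.
τ₁ = 594/26.7 = 22.247 min; τ₂ = 490/26.7 = 18.352 min.
Tank 1: C₁ = C_in(1 − e^(−t/τ₁)). Tank 2 (τ₁ ≠ τ₂): C₂ = C_in[1 − (τ₁ e^(−t/τ₁) − τ₂ e^(−t/τ₂))/(τ₁ − τ₂)].
At t = 51.2: e^(−t/τ₁) = 0.10012, e^(−t/τ₂) = 0.061429.
C₂ = 3.45·[1 − (22.247·0.10012 − 18.352·0.061429)/(3.8951)] = 3.45·0.71760 = 2.4757 kg/m³.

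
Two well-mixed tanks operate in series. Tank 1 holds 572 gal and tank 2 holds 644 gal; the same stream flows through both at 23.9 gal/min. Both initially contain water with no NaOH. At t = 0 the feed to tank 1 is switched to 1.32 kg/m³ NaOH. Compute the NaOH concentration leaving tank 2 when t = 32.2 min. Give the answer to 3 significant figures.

0.477 kg/m³

Species balance on tank i: dCᵢ/dt = (Cᵢ₋₁ − Cᵢ)/τᵢ with τᵢ = Vᵢ/Q.
τ₁ = 572/23.9 = 23.933 min; τ₂ = 644/23.9 = 26.946 min.
Tank 1: C₁ = C_in(1 − e^(−t/τ₁)). Tank 2 (τ₁ ≠ τ₂): C₂ = C_in[1 − (τ₁ e^(−t/τ₁) − τ₂ e^(−t/τ₂))/(τ₁ − τ₂)].
At t = 32.2: e^(−t/τ₁) = 0.26043, e^(−t/τ₂) = 0.30270.
C₂ = 1.32·[1 − (23.933·0.26043 − 26.946·0.30270)/(-3.0126)] = 1.32·0.36146 = 0.47712 kg/m³.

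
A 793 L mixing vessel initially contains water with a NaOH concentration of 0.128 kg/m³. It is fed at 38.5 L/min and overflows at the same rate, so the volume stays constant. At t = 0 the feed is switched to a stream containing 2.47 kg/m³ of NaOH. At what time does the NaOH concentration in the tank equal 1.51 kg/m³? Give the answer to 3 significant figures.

Mass balance on the solute (V constant): V dC/dt = Q(C_in − C), so τ = V/Q = 20.597 min.
C(t) = C_in + (C₀ − C_in) e^(−t/τ). Set C = 1.51 and solve for t:
e^(−t/τ) = (C − C_in)/(C₀ − C_in) = (1.51 − 2.47)/(0.128 − 2.47) = 0.40991
t = −τ ln(…) = 20.597 × 0.89183 = 18.369 min.

18.4 min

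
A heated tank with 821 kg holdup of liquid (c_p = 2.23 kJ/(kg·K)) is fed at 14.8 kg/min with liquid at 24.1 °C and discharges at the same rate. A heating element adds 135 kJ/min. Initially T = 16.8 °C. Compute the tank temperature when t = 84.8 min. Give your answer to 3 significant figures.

25.7 °C

Unsteady energy balance on the tank contents: M c_p dT/dt = ṁ c_p (T_in − T) + 135.
Rearrange: dT/dt = (T_ss − T)/τ with τ = M/ṁ = 55.473 min and T_ss = T_in + Q̇/(ṁ c_p) = 28.190 °C.
This is linear first-order; T(t) = T_ss + (T₀ − T_ss) e^(−t/τ).
T(84.8) = 28.190 + (-11.390)·e^(−84.8/55.473) = 28.190 + (-11.390)·0.21682 = 25.721 °C.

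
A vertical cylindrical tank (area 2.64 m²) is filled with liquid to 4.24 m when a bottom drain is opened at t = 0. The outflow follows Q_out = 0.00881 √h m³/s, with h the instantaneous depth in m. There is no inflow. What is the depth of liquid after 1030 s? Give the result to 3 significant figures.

Volume balance on the tank: A dh/dt = −0.00881 √h.
∫ h^(−1/2) dh = −(0.00881/A) ∫ dt, giving 2√h = 2√h₀ − (0.00881/A) t.
√h = √4.24 − 0.00881·1030/(2·2.64) = 2.0591 − 1.7186 = 0.34051.
h = 0.34051² = 0.11595 m.

0.116 m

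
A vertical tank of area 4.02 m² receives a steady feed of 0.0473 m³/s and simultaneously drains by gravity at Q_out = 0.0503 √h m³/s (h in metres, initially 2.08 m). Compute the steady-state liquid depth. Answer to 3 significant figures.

Volume balance on the tank: A dh/dt = Q_in − 0.0503 √h. At steady state dh/dt = 0:
Q_in = 0.0503 √h_ss ⇒ √h_ss = 0.0473/0.0503 = 0.94036.
h_ss = 0.94036² = 0.88427 m. (Since h₀ = 2.08 m > h_ss, the level will fall toward this value.)

0.884 m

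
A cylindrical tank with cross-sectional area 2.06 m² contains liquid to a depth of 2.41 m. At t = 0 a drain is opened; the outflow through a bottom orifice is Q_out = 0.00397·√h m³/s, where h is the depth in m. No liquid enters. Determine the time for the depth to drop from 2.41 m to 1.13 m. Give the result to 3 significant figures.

508 s

Unsteady balance on liquid volume: A dh/dt = −0.00397 √h.
∫ h^(−1/2) dh = −(0.00397/A) ∫ dt, giving 2√h = 2√h₀ − (0.00397/A) t.
t = 2A(√h₀ − √h)/0.00397 = 2·2.06·(√2.41 − √1.13)/0.00397
  = 4.1200 × (1.5524 − 1.0630) / 0.00397 = 507.89 s.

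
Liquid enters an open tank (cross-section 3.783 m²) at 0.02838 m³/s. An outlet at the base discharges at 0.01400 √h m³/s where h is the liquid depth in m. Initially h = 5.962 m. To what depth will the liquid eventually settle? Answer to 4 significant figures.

4.109 m

A dh/dt = Q_in − 0.01400 √h. Steady state requires inflow = outflow:
Q_in = 0.01400 √h_ss ⇒ √h_ss = 0.02838/0.01400 = 2.02714.
h_ss = 2.02714² = 4.10931 m. (Since h₀ = 5.962 m > h_ss, the level will fall toward this value.)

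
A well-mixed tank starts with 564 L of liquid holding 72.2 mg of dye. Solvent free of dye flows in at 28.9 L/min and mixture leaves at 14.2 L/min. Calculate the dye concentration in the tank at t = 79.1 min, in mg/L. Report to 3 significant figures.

0.0142 mg/L

Let m(t) be the amount of dye. Volume: V(t) = V₀ + (Q_in − Q_out) t = 564 + 14.700 t; V(79.1) = 1726.8 L.
Species balance (pure solvent in): dm/dt = −Q_out · m/V(t).
dm/m = −Q_out dt/(V₀ + 14.700 t); integrating gives ln(m/m₀) = −(Q_out/(Q_in−Q_out)) ln(V/V₀).
m = m₀ (V₀/V)^(Q_out/(Q_in−Q_out)) = 72.2 × (564/1726.8)^(0.96599) = 24.497 mg.
C = m/V = 24.497/1726.8 = 0.014187 mg/L.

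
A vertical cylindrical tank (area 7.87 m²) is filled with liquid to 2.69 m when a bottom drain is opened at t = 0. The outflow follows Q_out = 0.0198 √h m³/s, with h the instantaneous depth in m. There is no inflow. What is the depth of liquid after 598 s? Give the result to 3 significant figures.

0.788 m

A dh/dt = −Q_out = −0.0198 √h.
Separate and integrate: 2(√h − √h₀) = −(0.0198/A) t.
√h = √2.69 − 0.0198·598/(2·7.87) = 1.6401 − 0.75225 = 0.88787.
h = 0.88787² = 0.78832 m.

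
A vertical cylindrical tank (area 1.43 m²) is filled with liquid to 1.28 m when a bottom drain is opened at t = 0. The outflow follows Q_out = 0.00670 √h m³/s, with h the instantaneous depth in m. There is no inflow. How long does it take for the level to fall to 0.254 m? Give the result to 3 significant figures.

268 s

Unsteady balance on liquid volume: A dh/dt = −0.00670 √h.
∫ h^(−1/2) dh = −(0.00670/A) ∫ dt, giving 2√h = 2√h₀ − (0.00670/A) t.
t = 2A(√h₀ − √h)/0.00670 = 2·1.43·(√1.28 − √0.254)/0.00670
  = 2.8600 × (1.1314 − 0.50398) / 0.00670 = 267.81 s.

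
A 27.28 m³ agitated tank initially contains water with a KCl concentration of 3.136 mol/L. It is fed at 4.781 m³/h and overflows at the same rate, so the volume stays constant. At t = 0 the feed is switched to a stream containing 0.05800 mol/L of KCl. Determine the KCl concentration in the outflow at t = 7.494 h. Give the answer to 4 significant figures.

Species balance on the tank: V dC/dt = Q(C_in − C).
Time constant τ = V/Q = 27.28/4.781 = 5.70592 h.
Solution: C(t) = C_in + (C₀ − C_in) e^(−t/τ).
C(7.494) = 0.05800 + (3.136 − 0.05800)·e^(−7.494/5.70592) = 0.05800 + (3.07800)·0.268912 = 0.885710 mol/L.

0.8857 mol/L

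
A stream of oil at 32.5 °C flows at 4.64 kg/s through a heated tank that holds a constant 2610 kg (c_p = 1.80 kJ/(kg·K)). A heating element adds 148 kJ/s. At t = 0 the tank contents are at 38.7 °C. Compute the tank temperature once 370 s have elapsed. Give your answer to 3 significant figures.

44.3 °C

M c_p dT/dt = ṁ c_p (T_in − T) + Q̇.
τ = M/ṁ = 562.50 s; T_ss = T_in + Q̇/(ṁ c_p) = 32.5 + 148/(4.64·1.80) = 50.220 °C.
Solution: T(t) = T_ss + (T₀ − T_ss) e^(−t/τ).
T(370) = 50.220 + (-11.520)·e^(−370/562.50) = 50.220 + (-11.520)·0.51800 = 44.253 °C.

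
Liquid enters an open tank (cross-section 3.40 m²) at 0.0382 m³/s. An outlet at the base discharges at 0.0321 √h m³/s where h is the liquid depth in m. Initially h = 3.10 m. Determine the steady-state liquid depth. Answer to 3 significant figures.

Unsteady balance on liquid volume: A dh/dt = Q_in − 0.0321 √h. At steady state dh/dt = 0:
Q_in = 0.0321 √h_ss ⇒ √h_ss = 0.0382/0.0321 = 1.1900.
h_ss = 1.1900² = 1.4162 m. (Since h₀ = 3.10 m > h_ss, the level will fall toward this value.)

1.42 m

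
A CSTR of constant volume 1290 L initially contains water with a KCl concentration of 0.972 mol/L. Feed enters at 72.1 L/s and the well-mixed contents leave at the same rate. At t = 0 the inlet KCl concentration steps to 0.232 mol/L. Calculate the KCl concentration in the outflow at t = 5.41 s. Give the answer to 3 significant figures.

Species balance on the tank: V dC/dt = Q(C_in − C).
Rewrite as dC/dt + C/τ = C_in/τ, τ = V/Q = 17.892 s.
This is linear first-order; C(t) = C_in + (C₀ − C_in) e^(−t/τ).
C(5.41) = 0.232 + (0.972 − 0.232)·e^(−5.41/17.892) = 0.232 + (0.74000)·0.73906 = 0.77891 mol/L.

0.779 mol/L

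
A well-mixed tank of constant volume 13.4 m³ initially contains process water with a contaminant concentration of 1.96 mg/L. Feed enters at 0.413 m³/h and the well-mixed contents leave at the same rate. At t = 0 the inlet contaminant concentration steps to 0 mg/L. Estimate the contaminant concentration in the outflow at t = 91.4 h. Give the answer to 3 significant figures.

Accumulation = in − out for the solute gives V dC/dt = Q(C_in − C).
Rewrite as dC/dt + C/τ = C_in/τ, τ = V/Q = 32.446 h.
This is linear first-order; C(t) = C_in + (C₀ − C_in) e^(−t/τ).
C(91.4) = 0 + (1.96 − 0)·e^(−91.4/32.446) = 0 + (1.9600)·0.059783 = 0.11718 mg/L.

0.117 mg/L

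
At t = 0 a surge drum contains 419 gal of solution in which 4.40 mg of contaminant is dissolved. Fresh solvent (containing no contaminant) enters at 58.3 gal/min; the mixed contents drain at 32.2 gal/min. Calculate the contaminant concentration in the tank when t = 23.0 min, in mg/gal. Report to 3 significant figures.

0.00144 mg/gal

Let m(t) be the amount of contaminant. Volume: V(t) = V₀ + (Q_in − Q_out) t = 419 + 26.100 t; V(23.0) = 1019.3 gal.
Solute balance: dm/dt = 0 − Q_out C = −Q_out m/V(t).
Separate: dm/m = −Q_out dt/V(t) ⇒ ln(m/m₀) = −(Q_out/(Q_in−Q_out)) ln(V/V₀).
m = m₀ (V₀/V)^(Q_out/(Q_in−Q_out)) = 4.40 × (419/1019.3)^(1.2337) = 1.4694 mg.
C = m/V = 1.4694/1019.3 = 0.0014415 mg/gal.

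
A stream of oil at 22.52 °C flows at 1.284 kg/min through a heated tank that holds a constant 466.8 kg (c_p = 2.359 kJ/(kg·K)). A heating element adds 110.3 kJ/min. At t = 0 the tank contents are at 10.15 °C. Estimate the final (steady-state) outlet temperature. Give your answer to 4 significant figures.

Energy balance: M c_p dT/dt = ṁ c_p (T_in − T) + 110.3.
At steady state dT/dt = 0 ⇒ T_ss = T_in + Q̇/(ṁ c_p) = 22.52 + 110.3/(1.284·2.359) = 58.9352 °C.

58.94 °C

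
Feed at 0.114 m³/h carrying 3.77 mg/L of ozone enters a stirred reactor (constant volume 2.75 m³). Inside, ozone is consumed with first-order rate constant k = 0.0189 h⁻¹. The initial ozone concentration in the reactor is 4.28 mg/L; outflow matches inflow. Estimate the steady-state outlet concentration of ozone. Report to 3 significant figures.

V dC/dt = Q(C_in − C) − k V C.
At steady state: 0 = Q C_in − (Q + kV) C_ss, so C_ss = Q C_in/(Q + kV).
C_ss = 0.114·3.77/(0.114 + 0.0189·2.75) = 0.42978/0.16598 = 2.5894 mg/L.

2.59 mg/L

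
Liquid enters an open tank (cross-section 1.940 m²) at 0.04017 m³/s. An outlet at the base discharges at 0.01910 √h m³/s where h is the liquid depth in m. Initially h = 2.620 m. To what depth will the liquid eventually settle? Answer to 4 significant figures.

A dh/dt = Q_in − 0.01910 √h. Steady state requires inflow = outflow:
Q_in = 0.01910 √h_ss ⇒ √h_ss = 0.04017/0.01910 = 2.10314.
h_ss = 2.10314² = 4.42320 m. (Since h₀ = 2.620 m < h_ss, the level will rise toward this value.)

4.423 m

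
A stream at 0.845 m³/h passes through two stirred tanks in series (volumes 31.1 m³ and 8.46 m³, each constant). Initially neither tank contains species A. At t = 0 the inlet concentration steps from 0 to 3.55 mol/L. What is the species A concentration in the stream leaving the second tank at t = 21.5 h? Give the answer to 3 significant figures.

0.986 mol/L

Species balance on tank i: dCᵢ/dt = (Cᵢ₋₁ − Cᵢ)/τᵢ with τᵢ = Vᵢ/Q.
τ₁ = 31.1/0.845 = 36.805 h; τ₂ = 8.46/0.845 = 10.012 h.
Tank 1: C₁ = C_in(1 − e^(−t/τ₁)). Tank 2 (τ₁ ≠ τ₂): C₂ = C_in[1 − (τ₁ e^(−t/τ₁) − τ₂ e^(−t/τ₂))/(τ₁ − τ₂)].
At t = 21.5: e^(−t/τ₁) = 0.55757, e^(−t/τ₂) = 0.11678.
C₂ = 3.55·[1 − (36.805·0.55757 − 10.012·0.11678)/(26.793)] = 3.55·0.27772 = 0.98589 mol/L.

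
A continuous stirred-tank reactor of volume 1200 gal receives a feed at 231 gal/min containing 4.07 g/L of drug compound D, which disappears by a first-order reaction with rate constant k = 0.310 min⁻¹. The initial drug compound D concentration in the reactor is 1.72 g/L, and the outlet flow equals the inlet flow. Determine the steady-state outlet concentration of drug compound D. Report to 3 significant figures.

1.56 g/L

Species balance: V dC/dt = Q C_in − Q C − k V C.
Steady state (dC/dt = 0): C_ss = Q C_in/(Q + kV) = C_in/(1 + kV/Q).
C_ss = 231·4.07/(231 + 0.310·1200) = 940.17/603.00 = 1.5592 g/L.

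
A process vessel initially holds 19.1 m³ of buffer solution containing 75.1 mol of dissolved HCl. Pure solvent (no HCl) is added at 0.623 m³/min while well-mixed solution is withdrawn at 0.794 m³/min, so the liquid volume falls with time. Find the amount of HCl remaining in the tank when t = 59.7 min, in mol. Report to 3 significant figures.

2.16 mol

Let m(t) be the amount of HCl. Volume: V(t) = V₀ + (Q_in − Q_out) t = 19.1 − 0.17100 t; V(59.7) = 8.8913 m³.
Solute balance: dm/dt = 0 − Q_out C = −Q_out m/V(t).
Separate: dm/m = −Q_out dt/V(t) ⇒ ln(m/m₀) = −(Q_out/(Q_in−Q_out)) ln(V/V₀).
m = m₀ (V₀/V)^(Q_out/(Q_in−Q_out)) = 75.1 × (19.1/8.8913)^(-4.6433) = 2.1565 mol.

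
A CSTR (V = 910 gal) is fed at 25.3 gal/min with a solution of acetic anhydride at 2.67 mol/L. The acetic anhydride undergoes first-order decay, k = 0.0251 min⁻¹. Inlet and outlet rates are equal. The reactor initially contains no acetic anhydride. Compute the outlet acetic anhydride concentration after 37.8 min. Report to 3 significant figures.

1.21 mol/L

Accumulation = in − out − consumed: V dC/dt = Q C_in − Q C − k V C.
This is linear with rate a = Q/V + k = 0.052902 min⁻¹.
C_ss = Q C_in/(Q + kV) = 1.4032 mol/L; C(t) = C_ss + (C₀ − C_ss) e^(−a t).
C(37.8) = 1.4032 + (-1.4032)·e^(−0.052902·37.8) = 1.4032 + (-1.4032)·0.13538 = 1.2132 mol/L.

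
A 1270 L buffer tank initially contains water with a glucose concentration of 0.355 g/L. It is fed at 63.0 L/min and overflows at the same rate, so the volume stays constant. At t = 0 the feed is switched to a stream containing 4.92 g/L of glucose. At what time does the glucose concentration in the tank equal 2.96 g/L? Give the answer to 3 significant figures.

Species balance: V dC/dt = Q(C_in − C) ⇒ τ = V/Q = 20.159 min.
C(t) = C_in + (C₀ − C_in) e^(−t/τ). Set C = 2.96 and solve for t:
e^(−t/τ) = (C − C_in)/(C₀ − C_in) = (2.96 − 4.92)/(0.355 − 4.92) = 0.42935
t = −τ ln(…) = 20.159 × 0.84547 = 17.044 min.

17.0 min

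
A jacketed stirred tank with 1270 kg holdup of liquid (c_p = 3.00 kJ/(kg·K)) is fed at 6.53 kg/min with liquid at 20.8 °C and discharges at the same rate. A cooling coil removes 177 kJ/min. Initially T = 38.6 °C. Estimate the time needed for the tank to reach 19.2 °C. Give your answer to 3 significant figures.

M c_p dT/dt = ṁ c_p (T_in − T) − Q̇.
τ = M/ṁ = 194.49 min; T_ss = T_in − Q̇/(ṁ c_p) = 11.765 °C.
T(t) = T_ss + (T₀ − T_ss) e^(−t/τ). Set T = 19.2:
e^(−t/τ) = (19.2 − 11.765)/(38.6 − 11.765) = 0.27707
t = −194.49 · ln(0.27707) = 249.62 min.

250 min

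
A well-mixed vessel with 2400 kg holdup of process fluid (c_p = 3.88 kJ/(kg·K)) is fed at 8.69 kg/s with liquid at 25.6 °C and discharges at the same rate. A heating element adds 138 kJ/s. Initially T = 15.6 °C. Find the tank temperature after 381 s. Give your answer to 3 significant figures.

M c_p dT/dt = ṁ c_p (T_in − T) + Q̇.
τ = M/ṁ = 276.18 s; T_ss = T_in + Q̇/(ṁ c_p) = 25.6 + 138/(8.69·3.88) = 29.693 °C.
This is linear first-order; T(t) = T_ss + (T₀ − T_ss) e^(−t/τ).
T(381) = 29.693 + (-14.093)·e^(−381/276.18) = 29.693 + (-14.093)·0.25169 = 26.146 °C.

26.1 °C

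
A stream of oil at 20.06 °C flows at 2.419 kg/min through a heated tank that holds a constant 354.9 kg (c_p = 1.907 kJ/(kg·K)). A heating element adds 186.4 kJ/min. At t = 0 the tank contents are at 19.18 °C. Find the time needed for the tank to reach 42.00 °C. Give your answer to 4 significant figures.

118.0 min

Heat balance on the well-mixed liquid: M c_p dT/dt = ṁ c_p (T_in − T) + 186.4.
τ = M/ṁ = 146.714 min; T_ss = T_in + Q̇/(ṁ c_p) = 60.4673 °C.
T(t) = T_ss + (T₀ − T_ss) e^(−t/τ). Set T = 42.00:
e^(−t/τ) = (42.00 − 60.4673)/(19.18 − 60.4673) = 0.447287
t = −146.714 · ln(0.447287) = 118.039 min.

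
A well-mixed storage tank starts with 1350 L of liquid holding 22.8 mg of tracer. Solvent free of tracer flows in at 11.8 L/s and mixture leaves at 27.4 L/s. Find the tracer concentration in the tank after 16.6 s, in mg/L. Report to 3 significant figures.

Total volume: dV/dt = Q_in − Q_out = -15.600 L/s, so V(t) = 1350 − 15.600 t and V(16.6) = 1091.0 L.
No tracer enters, so dm/dt = −Q_out · (m/V).
Separate: dm/m = −Q_out dt/V(t) ⇒ ln(m/m₀) = −(Q_out/(Q_in−Q_out)) ln(V/V₀).
m = m₀ (V₀/V)^(Q_out/(Q_in−Q_out)) = 22.8 × (1350/1091.0)^(-1.7564) = 15.685 mg.
C = m/V = 15.685/1091.0 = 0.014376 mg/L.

0.0144 mg/L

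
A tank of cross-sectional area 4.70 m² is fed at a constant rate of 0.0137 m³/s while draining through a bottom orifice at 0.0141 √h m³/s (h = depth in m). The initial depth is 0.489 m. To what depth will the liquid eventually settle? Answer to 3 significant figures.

0.944 m

Unsteady balance on liquid volume: A dh/dt = Q_in − 0.0141 √h. At steady state dh/dt = 0:
Q_in = 0.0141 √h_ss ⇒ √h_ss = 0.0137/0.0141 = 0.97163.
h_ss = 0.97163² = 0.94407 m. (Since h₀ = 0.489 m < h_ss, the level will rise toward this value.)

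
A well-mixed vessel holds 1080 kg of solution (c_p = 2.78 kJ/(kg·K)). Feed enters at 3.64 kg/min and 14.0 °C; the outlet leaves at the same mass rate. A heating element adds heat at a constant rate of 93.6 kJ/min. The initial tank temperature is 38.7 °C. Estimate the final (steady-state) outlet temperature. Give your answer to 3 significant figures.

23.2 °C

Energy balance: M c_p dT/dt = ṁ c_p (T_in − T) + 93.6.
At steady state dT/dt = 0 ⇒ T_ss = T_in + Q̇/(ṁ c_p) = 14.0 + 93.6/(3.64·2.78) = 23.250 °C.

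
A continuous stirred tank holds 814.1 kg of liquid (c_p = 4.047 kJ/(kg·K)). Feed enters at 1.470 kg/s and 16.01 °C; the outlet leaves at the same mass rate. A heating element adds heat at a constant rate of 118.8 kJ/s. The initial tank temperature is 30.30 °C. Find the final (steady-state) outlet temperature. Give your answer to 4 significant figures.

35.98 °C

Heat balance on the well-mixed liquid: M c_p dT/dt = ṁ c_p (T_in − T) + 118.8.
At steady state dT/dt = 0 ⇒ T_ss = T_in + Q̇/(ṁ c_p) = 16.01 + 118.8/(1.470·4.047) = 35.9794 °C.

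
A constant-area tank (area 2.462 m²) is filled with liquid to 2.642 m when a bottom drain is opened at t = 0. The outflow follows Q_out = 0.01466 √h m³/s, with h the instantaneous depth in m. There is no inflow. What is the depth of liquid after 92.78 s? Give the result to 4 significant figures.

1.820 m

With no inflow, A dh/dt = −0.01466 √h.
This is separable: 2 d(√h)/dt = −0.01466/A, so √h = √h₀ − (0.01466/(2A)) t.
√h = √2.642 − 0.01466·92.78/(2·2.462) = 1.62542 − 0.276230 = 1.34919.
h = 1.34919² = 1.82032 m.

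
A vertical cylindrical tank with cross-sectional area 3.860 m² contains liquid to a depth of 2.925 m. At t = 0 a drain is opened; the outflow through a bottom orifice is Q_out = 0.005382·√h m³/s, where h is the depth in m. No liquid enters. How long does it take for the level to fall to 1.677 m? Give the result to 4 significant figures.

595.7 s

With no inflow, A dh/dt = −0.005382 √h.
This is separable: 2 d(√h)/dt = −0.005382/A, so √h = √h₀ − (0.005382/(2A)) t.
t = 2A(√h₀ − √h)/0.005382 = 2·3.860·(√2.925 − √1.677)/0.005382
  = 7.72000 × (1.71026 − 1.29499) / 0.005382 = 595.672 s.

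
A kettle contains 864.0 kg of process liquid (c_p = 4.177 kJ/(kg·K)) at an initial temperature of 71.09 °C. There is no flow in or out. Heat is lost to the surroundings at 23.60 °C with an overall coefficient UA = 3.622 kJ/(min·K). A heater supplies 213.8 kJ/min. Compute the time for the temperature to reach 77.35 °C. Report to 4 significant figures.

779.3 min

Lumped-capacitance energy balance: M c_p dT/dt = UA(T_amb − T) + Q̇.
τ = M c_p/UA = 996.391 min; T_ss = T_amb + Q̇/UA = 23.60 + 213.8/3.622 = 82.6282 °C.
T(t) = T_ss + (T₀ − T_ss)e^(−t/τ); set T = 77.35:
t = −τ ln[(T − T_ss)/(T₀ − T_ss)] = −996.391 · ln(0.457453) = 779.260 min.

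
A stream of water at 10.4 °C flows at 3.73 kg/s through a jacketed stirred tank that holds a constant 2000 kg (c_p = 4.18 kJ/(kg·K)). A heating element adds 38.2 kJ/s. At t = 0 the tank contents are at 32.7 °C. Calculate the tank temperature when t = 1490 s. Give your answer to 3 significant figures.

Energy balance: M c_p dT/dt = ṁ c_p (T_in − T) + 38.2.
Rearrange: dT/dt = (T_ss − T)/τ with τ = M/ṁ = 536.19 s and T_ss = T_in + Q̇/(ṁ c_p) = 12.850 °C.
Solution: T(t) = T_ss + (T₀ − T_ss) e^(−t/τ).
T(1490) = 12.850 + (19.850)·e^(−1490/536.19) = 12.850 + (19.850)·0.062110 = 14.083 °C.

14.1 °C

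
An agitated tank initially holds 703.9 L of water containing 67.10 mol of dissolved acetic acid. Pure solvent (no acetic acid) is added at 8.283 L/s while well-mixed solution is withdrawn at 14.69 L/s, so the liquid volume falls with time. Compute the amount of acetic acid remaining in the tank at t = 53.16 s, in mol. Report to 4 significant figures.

14.73 mol

Let m(t) be the amount of acetic acid. Volume: V(t) = V₀ + (Q_in − Q_out) t = 703.9 − 6.40700 t; V(53.16) = 363.304 L.
No acetic acid enters, so dm/dt = −Q_out · (m/V).
dm/m = −Q_out dt/(V₀ − 6.40700 t); integrating gives ln(m/m₀) = −(Q_out/(Q_in−Q_out)) ln(V/V₀).
m = m₀ (V₀/V)^(Q_out/(Q_in−Q_out)) = 67.10 × (703.9/363.304)^(-2.29280) = 14.7277 mol.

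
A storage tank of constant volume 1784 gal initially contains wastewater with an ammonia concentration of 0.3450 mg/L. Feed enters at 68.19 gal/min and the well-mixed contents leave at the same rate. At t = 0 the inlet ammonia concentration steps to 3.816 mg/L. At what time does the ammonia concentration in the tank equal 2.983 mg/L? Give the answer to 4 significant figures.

37.34 min

Mass balance on the solute (V constant): V dC/dt = Q(C_in − C), so τ = V/Q = 26.1622 min.
C(t) = C_in + (C₀ − C_in) e^(−t/τ). Set C = 2.983 and solve for t:
e^(−t/τ) = (C − C_in)/(C₀ − C_in) = (2.983 − 3.816)/(0.3450 − 3.816) = 0.239988
t = −τ ln(…) = 26.1622 × 1.42716 = 37.3378 min.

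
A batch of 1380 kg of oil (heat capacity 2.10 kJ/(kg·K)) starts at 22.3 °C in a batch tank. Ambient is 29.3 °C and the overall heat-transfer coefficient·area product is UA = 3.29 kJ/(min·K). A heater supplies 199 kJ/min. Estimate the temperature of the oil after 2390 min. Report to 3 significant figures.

First-law balance (no shaft work): M c_p dT/dt = −UA(T − T_amb) + Q̇.
dT/dt = (T_ss − T)/τ with T_ss = T_amb + Q̇/UA = 29.3 + 199/3.29 = 89.786 °C, τ = M c_p/UA = 1380·2.10/3.29 = 880.85 min.
T approaches T_ss exponentially: T(t) = T_ss + (T₀ − T_ss) e^(−t/τ).
T(2390) = 89.786 + (-67.486)·0.066319 = 85.311 °C.

85.3 °C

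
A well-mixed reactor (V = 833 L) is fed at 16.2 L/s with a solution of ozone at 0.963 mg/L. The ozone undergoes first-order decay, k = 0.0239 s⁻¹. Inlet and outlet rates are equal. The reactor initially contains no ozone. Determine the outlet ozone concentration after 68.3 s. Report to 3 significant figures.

Species balance: V dC/dt = Q C_in − Q C − k V C.
This is linear with rate a = Q/V + k = 0.043348 s⁻¹.
C_ss = Q C_in/(Q + kV) = 0.43205 mg/L; C(t) = C_ss + (C₀ − C_ss) e^(−a t).
C(68.3) = 0.43205 + (-0.43205)·e^(−0.043348·68.3) = 0.43205 + (-0.43205)·0.051785 = 0.40967 mg/L.

0.410 mg/L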